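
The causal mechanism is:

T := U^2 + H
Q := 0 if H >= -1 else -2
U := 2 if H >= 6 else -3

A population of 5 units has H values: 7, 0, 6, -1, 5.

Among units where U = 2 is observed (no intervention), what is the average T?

10.5

Observing U=2 restricts to units where U's equation naturally yields 2: H ∈ {7, 6}. In that subpopulation T = 11, 10, mean 10.5.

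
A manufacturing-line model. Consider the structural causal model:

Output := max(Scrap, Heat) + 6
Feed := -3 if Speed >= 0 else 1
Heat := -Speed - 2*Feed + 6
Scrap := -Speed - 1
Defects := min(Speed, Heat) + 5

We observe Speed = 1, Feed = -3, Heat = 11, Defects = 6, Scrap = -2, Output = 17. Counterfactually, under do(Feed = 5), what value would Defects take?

0

Under do(Feed=5), the mechanism Feed := -3 if Speed >= 0 else 1 is discarded; Feed is fixed at 5.
Heat = -Speed - 2*Feed + 6  [with Speed=1, Feed=5]  = -5
Defects = min(Speed, Heat) + 5  [with Speed=1, Heat=-5]  = 0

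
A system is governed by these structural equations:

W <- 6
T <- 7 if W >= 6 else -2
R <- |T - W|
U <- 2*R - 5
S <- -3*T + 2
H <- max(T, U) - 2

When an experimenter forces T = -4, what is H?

13

Under do(T=-4), the mechanism T <- 7 if W >= 6 else -2 is discarded; T is fixed at -4.
R = |T - W|  [with T=-4, W=6]  = 10
U = 2*R - 5  [with R=10]  = 15
H = max(T, U) - 2  [with T=-4, U=15]  = 13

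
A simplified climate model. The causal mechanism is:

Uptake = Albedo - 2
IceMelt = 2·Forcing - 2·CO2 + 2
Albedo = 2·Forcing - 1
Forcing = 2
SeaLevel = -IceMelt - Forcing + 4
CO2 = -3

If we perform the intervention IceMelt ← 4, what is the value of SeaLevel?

-2

do(IceMelt=4) replaces the equation IceMelt = 2·Forcing - 2·CO2 + 2 with the constant IceMelt = 4.
SeaLevel = -IceMelt - Forcing + 4  [with IceMelt=4, Forcing=2]  = -2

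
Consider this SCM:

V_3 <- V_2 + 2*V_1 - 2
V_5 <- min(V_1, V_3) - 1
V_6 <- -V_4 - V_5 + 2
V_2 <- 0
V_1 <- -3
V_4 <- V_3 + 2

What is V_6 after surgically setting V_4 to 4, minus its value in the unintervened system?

-10

Under do(V_4=4), the mechanism V_4 <- V_3 + 2 is discarded; V_4 is fixed at 4.
V_3 = V_2 + 2*V_1 - 2  [with V_2=0, V_1=-3]  = -8
V_5 = min(V_1, V_3) - 1  [with V_1=-3, V_3=-8]  = -9
V_6 = -V_4 - V_5 + 2  [with V_4=4, V_5=-9]  = 7
Without intervention: V_3 = V_2 + 2*V_1 - 2  [with V_2=0, V_1=-3]  = -8; V_4 = V_3 + 2  [with V_3=-8]  = -6; V_5 = min(V_1, V_3) - 1  [with V_1=-3, V_3=-8]  = -9; V_6 = -V_4 - V_5 + 2  [with V_4=-6, V_5=-9]  = 17.
Change = 7 − 17 = -10.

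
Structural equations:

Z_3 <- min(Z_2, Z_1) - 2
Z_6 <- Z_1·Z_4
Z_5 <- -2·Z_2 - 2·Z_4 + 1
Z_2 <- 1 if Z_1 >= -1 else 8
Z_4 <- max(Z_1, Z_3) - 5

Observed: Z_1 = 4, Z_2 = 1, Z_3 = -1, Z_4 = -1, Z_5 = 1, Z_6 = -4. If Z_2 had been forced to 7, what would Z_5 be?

do(Z_2=7) replaces the equation Z_2 <- 1 if Z_1 >= -1 else 8 with the constant Z_2 = 7.
Z_3 = min(Z_2, Z_1) - 2  [with Z_2=7, Z_1=4]  = 2
Z_4 = max(Z_1, Z_3) - 5  [with Z_1=4, Z_3=2]  = -1
Z_5 = -2·Z_2 - 2·Z_4 + 1  [with Z_2=7, Z_4=-1]  = -11

-11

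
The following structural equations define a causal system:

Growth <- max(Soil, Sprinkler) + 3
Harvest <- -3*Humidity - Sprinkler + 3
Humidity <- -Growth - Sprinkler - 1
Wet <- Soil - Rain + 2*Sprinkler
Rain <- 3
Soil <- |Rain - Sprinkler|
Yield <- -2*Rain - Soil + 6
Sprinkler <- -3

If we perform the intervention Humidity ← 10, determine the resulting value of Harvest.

-24

Intervening sets Humidity = 10 and removes its equation (Humidity <- -Growth - Sprinkler - 1).
Harvest = -3*Humidity - Sprinkler + 3  [with Humidity=10, Sprinkler=-3]  = -24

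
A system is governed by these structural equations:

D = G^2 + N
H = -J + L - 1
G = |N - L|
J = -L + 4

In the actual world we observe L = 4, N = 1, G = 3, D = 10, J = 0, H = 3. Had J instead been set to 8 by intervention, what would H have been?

The intervention breaks the incoming arrows to J: J = -L + 4 no longer applies, and J = 8.
H = -J + L - 1  [with J=8, L=4]  = -5

-5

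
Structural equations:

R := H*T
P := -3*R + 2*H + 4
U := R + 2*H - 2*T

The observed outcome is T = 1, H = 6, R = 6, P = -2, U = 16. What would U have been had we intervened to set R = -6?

do(R=-6) replaces the equation R := H*T with the constant R = -6.
U = R + 2*H - 2*T  [with R=-6, H=6, T=1]  = 4

4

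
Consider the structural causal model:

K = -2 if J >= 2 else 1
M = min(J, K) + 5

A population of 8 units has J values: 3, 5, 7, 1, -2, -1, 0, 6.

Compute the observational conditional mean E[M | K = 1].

Observing K=1 restricts to units where K's equation naturally yields 1: J ∈ {1, -2, -1, 0}. In that subpopulation M = 6, 3, 4, 5, mean 4.5.

4.5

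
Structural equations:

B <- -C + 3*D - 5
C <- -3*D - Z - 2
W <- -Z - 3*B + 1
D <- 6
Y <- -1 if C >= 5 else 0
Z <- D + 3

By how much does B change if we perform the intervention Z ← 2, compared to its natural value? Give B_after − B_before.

do(Z=2) replaces the equation Z <- D + 3 with the constant Z = 2.
C = -3*D - Z - 2  [with D=6, Z=2]  = -22
B = -C + 3*D - 5  [with C=-22, D=6]  = 35
Without intervention: Z = D + 3  [with D=6]  = 9; C = -3*D - Z - 2  [with D=6, Z=9]  = -29; B = -C + 3*D - 5  [with C=-29, D=6]  = 42.
Change = 35 − 42 = -7.

-7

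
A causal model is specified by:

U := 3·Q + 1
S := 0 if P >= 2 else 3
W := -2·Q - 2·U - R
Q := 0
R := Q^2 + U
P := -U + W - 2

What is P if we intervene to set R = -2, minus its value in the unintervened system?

3

do(R=-2) replaces the equation R := Q^2 + U with the constant R = -2.
U = 3·Q + 1  [with Q=0]  = 1
W = -2·Q - 2·U - R  [with Q=0, U=1, R=-2]  = 0
P = -U + W - 2  [with U=1, W=0]  = -3
Without intervention: U = 3·Q + 1  [with Q=0]  = 1; R = Q^2 + U  [with Q=0, U=1]  = 1; W = -2·Q - 2·U - R  [with Q=0, U=1, R=1]  = -3; P = -U + W - 2  [with U=1, W=-3]  = -6.
Change = -3 − (-6) = 3.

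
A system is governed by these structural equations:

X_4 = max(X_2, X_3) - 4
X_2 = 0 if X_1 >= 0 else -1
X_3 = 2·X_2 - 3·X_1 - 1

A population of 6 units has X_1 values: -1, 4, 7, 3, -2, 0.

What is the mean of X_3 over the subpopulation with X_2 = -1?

1.5

Conditioning on X_2=-1 selects the 2 unit(s) with X_1 ∈ {-1, -2}. Their X_3 values: 0, 3. Mean = 1.5.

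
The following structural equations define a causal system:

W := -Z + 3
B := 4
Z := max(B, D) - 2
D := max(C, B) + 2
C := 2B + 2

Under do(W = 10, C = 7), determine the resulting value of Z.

Setting W = 10, C = 7 by intervention discards those variables' equations.
D = max(C, B) + 2  [with C=7, B=4]  = 9
Z = max(B, D) - 2  [with B=4, D=9]  = 7

7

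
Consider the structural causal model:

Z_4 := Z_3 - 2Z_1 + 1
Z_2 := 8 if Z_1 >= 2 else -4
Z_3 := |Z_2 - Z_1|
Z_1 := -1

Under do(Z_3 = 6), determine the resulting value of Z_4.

9

The intervention breaks the incoming arrows to Z_3: Z_3 := |Z_2 - Z_1| no longer applies, and Z_3 = 6.
Z_4 = Z_3 - 2Z_1 + 1  [with Z_3=6, Z_1=-1]  = 9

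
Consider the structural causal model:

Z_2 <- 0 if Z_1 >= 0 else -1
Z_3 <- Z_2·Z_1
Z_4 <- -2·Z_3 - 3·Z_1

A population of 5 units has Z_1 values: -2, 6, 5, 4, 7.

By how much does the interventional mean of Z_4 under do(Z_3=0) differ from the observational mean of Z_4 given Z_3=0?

The intervention sets Z_3=0 in all 5 units regardless of Z_1. Recomputing Z_4 per unit gives 6, -18, -15, -12, -21; average -12.
Observing Z_3=0 restricts to units where Z_3's equation naturally yields 0: Z_1 ∈ {6, 5, 4, 7}. In that subpopulation Z_4 = -18, -15, -12, -21, mean -16.5.
Difference = -12 − (-16.5) = 4.5.

4.5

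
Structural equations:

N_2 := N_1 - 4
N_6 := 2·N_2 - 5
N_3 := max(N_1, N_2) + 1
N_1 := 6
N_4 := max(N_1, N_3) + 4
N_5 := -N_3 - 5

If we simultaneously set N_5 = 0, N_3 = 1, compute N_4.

Under do(N_5 = 0, N_3 = 1), each intervened variable's structural equation is replaced by its fixed value.
N_4 = max(N_1, N_3) + 4  [with N_1=6, N_3=1]  = 10

10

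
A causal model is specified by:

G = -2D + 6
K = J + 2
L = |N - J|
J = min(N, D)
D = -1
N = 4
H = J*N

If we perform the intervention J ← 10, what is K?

12

The intervention breaks the incoming arrows to J: J = min(N, D) no longer applies, and J = 10.
K = J + 2  [with J=10]  = 12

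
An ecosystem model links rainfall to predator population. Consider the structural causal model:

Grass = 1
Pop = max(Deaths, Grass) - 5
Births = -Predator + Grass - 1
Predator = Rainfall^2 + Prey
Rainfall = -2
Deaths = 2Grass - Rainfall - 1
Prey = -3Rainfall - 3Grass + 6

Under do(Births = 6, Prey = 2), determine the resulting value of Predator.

Under do(Births = 6, Prey = 2), each intervened variable's structural equation is replaced by its fixed value.
Predator = Rainfall^2 + Prey  [with Rainfall=-2, Prey=2]  = 6

6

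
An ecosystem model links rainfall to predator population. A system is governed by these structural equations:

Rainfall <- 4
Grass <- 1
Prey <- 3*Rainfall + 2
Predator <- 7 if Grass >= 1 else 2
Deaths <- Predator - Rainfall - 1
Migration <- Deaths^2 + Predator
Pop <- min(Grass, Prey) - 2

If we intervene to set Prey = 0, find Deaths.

2

do(Prey=0) replaces the equation Prey <- 3*Rainfall + 2 with the constant Prey = 0.
Deaths is not downstream of the intervention, so its value is determined by the original equations.
Predator = 7 if Grass >= 1 else 2  [with Grass=1]  = 7
Deaths = Predator - Rainfall - 1  [with Predator=7, Rainfall=4]  = 2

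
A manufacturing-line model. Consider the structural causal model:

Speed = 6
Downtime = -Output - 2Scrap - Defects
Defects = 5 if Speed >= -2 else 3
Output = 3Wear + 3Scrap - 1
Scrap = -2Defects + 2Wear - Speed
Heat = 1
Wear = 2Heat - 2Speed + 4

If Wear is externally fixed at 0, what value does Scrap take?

do(Wear=0) replaces the equation Wear = 2Heat - 2Speed + 4 with the constant Wear = 0.
Defects = 5 if Speed >= -2 else 3  [with Speed=6]  = 5
Scrap = -2Defects + 2Wear - Speed  [with Defects=5, Wear=0, Speed=6]  = -16

-16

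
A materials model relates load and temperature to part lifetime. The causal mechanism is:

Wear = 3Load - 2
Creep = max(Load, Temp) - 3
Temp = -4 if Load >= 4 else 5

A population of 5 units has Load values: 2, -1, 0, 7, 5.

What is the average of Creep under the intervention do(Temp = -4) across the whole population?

Every unit gets Temp=-4 under the intervention. Creep values become -1, -4, -3, 4, 2; E[Creep|do(Temp=-4)] = -0.4.

-0.4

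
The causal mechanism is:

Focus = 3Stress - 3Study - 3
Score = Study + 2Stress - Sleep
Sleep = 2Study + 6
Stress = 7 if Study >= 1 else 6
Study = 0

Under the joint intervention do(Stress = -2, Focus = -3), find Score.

-10

Setting Stress = -2, Focus = -3 by intervention discards those variables' equations.
Sleep = 2Study + 6  [with Study=0]  = 6
Score = Study + 2Stress - Sleep  [with Study=0, Stress=-2, Sleep=6]  = -10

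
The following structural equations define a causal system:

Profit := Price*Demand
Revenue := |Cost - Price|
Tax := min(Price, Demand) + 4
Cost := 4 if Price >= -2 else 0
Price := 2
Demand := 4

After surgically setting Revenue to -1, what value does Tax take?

Intervening sets Revenue = -1 and removes its equation (Revenue := |Cost - Price|).
No directed path runs from Revenue to Tax, so Tax keeps its natural value.
Tax = min(Price, Demand) + 4  [with Price=2, Demand=4]  = 6

6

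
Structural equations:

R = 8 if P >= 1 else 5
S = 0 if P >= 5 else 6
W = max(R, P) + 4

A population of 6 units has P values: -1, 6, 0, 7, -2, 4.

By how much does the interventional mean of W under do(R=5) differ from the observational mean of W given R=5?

The intervention sets R=5 in all 6 units regardless of P. Recomputing W per unit gives 9, 10, 9, 11, 9, 9; average 9.5.
E[W|R=5] averages over only the 3 units with R=5 (P = -1, 0, -2): W = 9, 9, 9, mean 9.
Difference = 9.5 − 9 = 0.5.

0.5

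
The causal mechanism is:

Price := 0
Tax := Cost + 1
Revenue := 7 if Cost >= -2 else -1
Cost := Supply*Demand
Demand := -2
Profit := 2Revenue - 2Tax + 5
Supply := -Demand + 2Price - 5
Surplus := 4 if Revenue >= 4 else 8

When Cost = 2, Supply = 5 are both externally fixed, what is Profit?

The joint intervention fixes Cost = 2, Supply = 5, removing each variable's own equation.
Revenue = 7 if Cost >= -2 else -1  [with Cost=2]  = 7
Tax = Cost + 1  [with Cost=2]  = 3
Profit = 2Revenue - 2Tax + 5  [with Revenue=7, Tax=3]  = 13

13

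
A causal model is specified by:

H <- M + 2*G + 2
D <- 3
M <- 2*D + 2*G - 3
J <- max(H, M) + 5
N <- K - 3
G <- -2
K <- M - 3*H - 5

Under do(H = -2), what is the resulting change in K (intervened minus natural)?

Under do(H=-2), the mechanism H <- M + 2*G + 2 is discarded; H is fixed at -2.
M = 2*D + 2*G - 3  [with D=3, G=-2]  = -1
K = M - 3*H - 5  [with M=-1, H=-2]  = 0
Without intervention: M = 2*D + 2*G - 3  [with D=3, G=-2]  = -1; H = M + 2*G + 2  [with M=-1, G=-2]  = -3; K = M - 3*H - 5  [with M=-1, H=-3]  = 3.
Change = 0 − 3 = -3.

-3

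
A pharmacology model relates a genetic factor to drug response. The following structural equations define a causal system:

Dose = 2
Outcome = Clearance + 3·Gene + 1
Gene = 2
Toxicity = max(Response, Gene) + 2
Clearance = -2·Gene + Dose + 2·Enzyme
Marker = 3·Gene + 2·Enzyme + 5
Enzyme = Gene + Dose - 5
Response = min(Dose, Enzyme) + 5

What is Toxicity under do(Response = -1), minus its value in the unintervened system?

-2

The intervention breaks the incoming arrows to Response: Response = min(Dose, Enzyme) + 5 no longer applies, and Response = -1.
Toxicity = max(Response, Gene) + 2  [with Response=-1, Gene=2]  = 4
Without intervention: Enzyme = Gene + Dose - 5  [with Gene=2, Dose=2]  = -1; Response = min(Dose, Enzyme) + 5  [with Dose=2, Enzyme=-1]  = 4; Toxicity = max(Response, Gene) + 2  [with Response=4, Gene=2]  = 6.
Change = 4 − 6 = -2.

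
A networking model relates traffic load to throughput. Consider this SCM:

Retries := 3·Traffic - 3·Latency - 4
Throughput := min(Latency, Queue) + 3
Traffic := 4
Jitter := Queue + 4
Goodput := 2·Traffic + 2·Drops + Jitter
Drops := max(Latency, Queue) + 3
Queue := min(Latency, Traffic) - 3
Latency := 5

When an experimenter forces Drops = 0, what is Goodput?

13

do(Drops=0) replaces the equation Drops := max(Latency, Queue) + 3 with the constant Drops = 0.
Queue = min(Latency, Traffic) - 3  [with Latency=5, Traffic=4]  = 1
Jitter = Queue + 4  [with Queue=1]  = 5
Goodput = 2·Traffic + 2·Drops + Jitter  [with Traffic=4, Drops=0, Jitter=5]  = 13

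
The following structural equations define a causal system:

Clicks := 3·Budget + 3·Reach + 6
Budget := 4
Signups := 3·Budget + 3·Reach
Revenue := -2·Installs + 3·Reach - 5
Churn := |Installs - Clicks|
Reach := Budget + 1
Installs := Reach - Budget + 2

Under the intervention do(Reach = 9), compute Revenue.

Under do(Reach=9), the mechanism Reach := Budget + 1 is discarded; Reach is fixed at 9.
Installs = Reach - Budget + 2  [with Reach=9, Budget=4]  = 7
Revenue = -2·Installs + 3·Reach - 5  [with Installs=7, Reach=9]  = 8

8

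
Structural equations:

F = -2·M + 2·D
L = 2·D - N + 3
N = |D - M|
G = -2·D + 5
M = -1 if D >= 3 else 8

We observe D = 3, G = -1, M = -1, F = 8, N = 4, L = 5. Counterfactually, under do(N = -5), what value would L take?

The intervention breaks the incoming arrows to N: N = |D - M| no longer applies, and N = -5.
L = 2·D - N + 3  [with D=3, N=-5]  = 14

14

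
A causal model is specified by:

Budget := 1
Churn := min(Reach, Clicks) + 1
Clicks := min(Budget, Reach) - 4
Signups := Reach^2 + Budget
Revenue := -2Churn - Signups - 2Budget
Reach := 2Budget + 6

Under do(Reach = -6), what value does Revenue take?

-21

Under do(Reach=-6), the mechanism Reach := 2Budget + 6 is discarded; Reach is fixed at -6.
Clicks = min(Budget, Reach) - 4  [with Budget=1, Reach=-6]  = -10
Signups = Reach^2 + Budget  [with Reach=-6, Budget=1]  = 37
Churn = min(Reach, Clicks) + 1  [with Reach=-6, Clicks=-10]  = -9
Revenue = -2Churn - Signups - 2Budget  [with Churn=-9, Signups=37, Budget=1]  = -21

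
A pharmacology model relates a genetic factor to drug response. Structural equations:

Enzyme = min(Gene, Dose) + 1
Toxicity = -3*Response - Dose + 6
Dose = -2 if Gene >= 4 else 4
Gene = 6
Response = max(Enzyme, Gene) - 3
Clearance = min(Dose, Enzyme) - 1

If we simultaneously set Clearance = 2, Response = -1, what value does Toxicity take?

11

Setting Clearance = 2, Response = -1 by intervention discards those variables' equations.
Dose = -2 if Gene >= 4 else 4  [with Gene=6]  = -2
Toxicity = -3*Response - Dose + 6  [with Response=-1, Dose=-2]  = 11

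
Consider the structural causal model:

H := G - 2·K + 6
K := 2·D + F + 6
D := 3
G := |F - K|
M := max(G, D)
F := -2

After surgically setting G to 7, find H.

Intervening sets G = 7 and removes its equation (G := |F - K|).
K = 2·D + F + 6  [with D=3, F=-2]  = 10
H = G - 2·K + 6  [with G=7, K=10]  = -7

-7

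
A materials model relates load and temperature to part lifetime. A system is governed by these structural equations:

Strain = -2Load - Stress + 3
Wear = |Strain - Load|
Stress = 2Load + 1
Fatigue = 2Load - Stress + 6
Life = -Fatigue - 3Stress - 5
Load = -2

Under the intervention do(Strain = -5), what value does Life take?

-1

The intervention breaks the incoming arrows to Strain: Strain = -2Load - Stress + 3 no longer applies, and Strain = -5.
No directed path runs from Strain to Life, so Life keeps its natural value.
Stress = 2Load + 1  [with Load=-2]  = -3
Fatigue = 2Load - Stress + 6  [with Load=-2, Stress=-3]  = 5
Life = -Fatigue - 3Stress - 5  [with Fatigue=5, Stress=-3]  = -1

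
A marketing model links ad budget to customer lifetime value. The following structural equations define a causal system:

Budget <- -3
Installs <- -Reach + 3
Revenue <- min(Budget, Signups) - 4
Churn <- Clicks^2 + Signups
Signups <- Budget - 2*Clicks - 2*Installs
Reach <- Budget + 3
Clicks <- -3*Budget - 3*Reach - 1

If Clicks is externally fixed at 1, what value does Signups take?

do(Clicks=1) replaces the equation Clicks <- -3*Budget - 3*Reach - 1 with the constant Clicks = 1.
Reach = Budget + 3  [with Budget=-3]  = 0
Installs = -Reach + 3  [with Reach=0]  = 3
Signups = Budget - 2*Clicks - 2*Installs  [with Budget=-3, Clicks=1, Installs=3]  = -11

-11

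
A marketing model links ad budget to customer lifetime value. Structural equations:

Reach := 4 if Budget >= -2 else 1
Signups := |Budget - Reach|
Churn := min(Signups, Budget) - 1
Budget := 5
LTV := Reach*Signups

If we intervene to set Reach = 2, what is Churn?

2

Under do(Reach=2), the mechanism Reach := 4 if Budget >= -2 else 1 is discarded; Reach is fixed at 2.
Signups = |Budget - Reach|  [with Budget=5, Reach=2]  = 3
Churn = min(Signups, Budget) - 1  [with Signups=3, Budget=5]  = 2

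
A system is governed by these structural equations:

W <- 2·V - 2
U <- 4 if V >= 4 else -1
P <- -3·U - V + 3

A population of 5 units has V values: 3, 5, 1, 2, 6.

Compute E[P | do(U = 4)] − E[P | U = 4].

do(U=4) breaks U's dependence on V. With U=4 fixed, P across the units is -12, -14, -10, -11, -15, mean -12.4.
E[P|U=4] averages over only the 2 units with U=4 (V = 5, 6): P = -14, -15, mean -14.5.
Difference = -12.4 − (-14.5) = 2.1.

2.1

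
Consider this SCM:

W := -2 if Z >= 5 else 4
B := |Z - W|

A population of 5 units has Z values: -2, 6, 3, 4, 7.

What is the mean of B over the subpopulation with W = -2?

8.5

Conditioning on W=-2 selects the 2 unit(s) with Z ∈ {6, 7}. Their B values: 8, 9. Mean = 8.5.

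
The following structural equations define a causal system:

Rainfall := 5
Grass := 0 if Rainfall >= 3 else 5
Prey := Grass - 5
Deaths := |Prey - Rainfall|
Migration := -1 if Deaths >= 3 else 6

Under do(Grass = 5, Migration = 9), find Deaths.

The joint intervention fixes Grass = 5, Migration = 9, removing each variable's own equation.
Prey = Grass - 5  [with Grass=5]  = 0
Deaths = |Prey - Rainfall|  [with Prey=0, Rainfall=5]  = 5

5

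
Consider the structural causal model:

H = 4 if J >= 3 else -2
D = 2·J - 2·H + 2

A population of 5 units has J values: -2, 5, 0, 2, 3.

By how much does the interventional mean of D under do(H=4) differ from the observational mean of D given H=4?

Under do(H=4), H's equation is replaced by H=4 for every unit. Per-unit D: -10, 4, -6, -2, 0. Mean = -2.8.
Observing H=4 restricts to units where H's equation naturally yields 4: J ∈ {5, 3}. In that subpopulation D = 4, 0, mean 2.
Difference = -2.8 − 2 = -4.8.

-4.8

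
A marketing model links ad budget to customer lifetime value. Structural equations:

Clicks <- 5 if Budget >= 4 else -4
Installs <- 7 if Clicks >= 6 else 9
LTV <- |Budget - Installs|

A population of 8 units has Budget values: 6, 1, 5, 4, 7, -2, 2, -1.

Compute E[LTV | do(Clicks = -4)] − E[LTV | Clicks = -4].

-2.75

Every unit gets Clicks=-4 under the intervention. LTV values become 3, 8, 4, 5, 2, 11, 7, 10; E[LTV|do(Clicks=-4)] = 6.25.
Conditioning on Clicks=-4 selects the 4 unit(s) with Budget ∈ {1, -2, 2, -1}. Their LTV values: 8, 11, 7, 10. Mean = 9.
Difference = 6.25 − 9 = -2.75.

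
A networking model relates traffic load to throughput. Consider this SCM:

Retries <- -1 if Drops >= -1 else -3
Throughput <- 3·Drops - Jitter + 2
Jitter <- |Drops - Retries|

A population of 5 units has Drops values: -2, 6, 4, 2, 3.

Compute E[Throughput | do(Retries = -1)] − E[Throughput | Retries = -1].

The intervention sets Retries=-1 in all 5 units regardless of Drops. Recomputing Throughput per unit gives -5, 13, 9, 5, 7; average 5.8.
Conditioning on Retries=-1 selects the 4 unit(s) with Drops ∈ {6, 4, 2, 3}. Their Throughput values: 13, 9, 5, 7. Mean = 8.5.
Difference = 5.8 − 8.5 = -2.7.

-2.7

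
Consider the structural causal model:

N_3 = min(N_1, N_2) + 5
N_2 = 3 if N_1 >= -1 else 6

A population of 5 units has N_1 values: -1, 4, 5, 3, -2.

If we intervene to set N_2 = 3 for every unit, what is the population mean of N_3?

Under do(N_2=3), N_2's equation is replaced by N_2=3 for every unit. Per-unit N_3: 4, 8, 8, 8, 3. Mean = 6.2.

6.2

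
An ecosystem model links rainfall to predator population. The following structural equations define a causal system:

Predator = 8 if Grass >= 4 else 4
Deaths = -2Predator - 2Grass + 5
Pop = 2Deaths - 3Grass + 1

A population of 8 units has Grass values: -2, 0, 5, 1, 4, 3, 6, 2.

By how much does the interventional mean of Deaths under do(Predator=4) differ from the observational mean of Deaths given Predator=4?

-3.15

Under do(Predator=4), Predator's equation is replaced by Predator=4 for every unit. Per-unit Deaths: 1, -3, -13, -5, -11, -9, -15, -7. Mean = -7.75.
Conditioning on Predator=4 selects the 5 unit(s) with Grass ∈ {-2, 0, 1, 3, 2}. Their Deaths values: 1, -3, -5, -9, -7. Mean = -4.6.
Difference = -7.75 − (-4.6) = -3.15.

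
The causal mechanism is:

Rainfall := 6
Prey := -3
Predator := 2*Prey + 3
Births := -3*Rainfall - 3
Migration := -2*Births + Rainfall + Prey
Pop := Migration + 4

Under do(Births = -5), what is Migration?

13

Intervening sets Births = -5 and removes its equation (Births := -3*Rainfall - 3).
Migration = -2*Births + Rainfall + Prey  [with Births=-5, Rainfall=6, Prey=-3]  = 13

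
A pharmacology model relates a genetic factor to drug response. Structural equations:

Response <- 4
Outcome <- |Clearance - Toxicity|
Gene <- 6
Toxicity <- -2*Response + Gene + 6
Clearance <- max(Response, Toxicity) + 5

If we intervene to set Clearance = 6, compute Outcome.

Intervening sets Clearance = 6 and removes its equation (Clearance <- max(Response, Toxicity) + 5).
Toxicity = -2*Response + Gene + 6  [with Response=4, Gene=6]  = 4
Outcome = |Clearance - Toxicity|  [with Clearance=6, Toxicity=4]  = 2

2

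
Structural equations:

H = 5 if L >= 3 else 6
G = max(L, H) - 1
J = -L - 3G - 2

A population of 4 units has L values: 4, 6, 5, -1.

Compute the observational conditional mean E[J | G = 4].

E[J|G=4] averages over only the 2 units with G=4 (L = 4, 5): J = -18, -19, mean -18.5.

-18.5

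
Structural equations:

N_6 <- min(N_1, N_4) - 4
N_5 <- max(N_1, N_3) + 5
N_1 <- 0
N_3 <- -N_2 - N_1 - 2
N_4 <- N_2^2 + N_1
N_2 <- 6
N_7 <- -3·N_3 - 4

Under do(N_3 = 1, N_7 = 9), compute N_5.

Setting N_3 = 1, N_7 = 9 by intervention discards those variables' equations.
N_5 = max(N_1, N_3) + 5  [with N_1=0, N_3=1]  = 6

6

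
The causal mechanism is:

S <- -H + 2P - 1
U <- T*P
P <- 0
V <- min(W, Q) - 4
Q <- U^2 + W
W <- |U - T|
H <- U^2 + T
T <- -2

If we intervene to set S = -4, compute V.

do(S=-4) replaces the equation S <- -H + 2P - 1 with the constant S = -4.
V is not downstream of the intervention, so its value is determined by the original equations.
U = T*P  [with T=-2, P=0]  = 0
W = |U - T|  [with U=0, T=-2]  = 2
Q = U^2 + W  [with U=0, W=2]  = 2
V = min(W, Q) - 4  [with W=2, Q=2]  = -2

-2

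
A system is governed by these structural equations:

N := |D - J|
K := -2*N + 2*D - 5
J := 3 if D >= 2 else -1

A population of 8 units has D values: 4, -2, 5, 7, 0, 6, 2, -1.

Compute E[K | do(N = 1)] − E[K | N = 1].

Under do(N=1), N's equation is replaced by N=1 for every unit. Per-unit K: 1, -11, 3, 7, -7, 5, -3, -9. Mean = -1.75.
E[K|N=1] averages over only the 4 units with N=1 (D = 4, -2, 0, 2): K = 1, -11, -7, -3, mean -5.
Difference = -1.75 − (-5) = 3.25.

3.25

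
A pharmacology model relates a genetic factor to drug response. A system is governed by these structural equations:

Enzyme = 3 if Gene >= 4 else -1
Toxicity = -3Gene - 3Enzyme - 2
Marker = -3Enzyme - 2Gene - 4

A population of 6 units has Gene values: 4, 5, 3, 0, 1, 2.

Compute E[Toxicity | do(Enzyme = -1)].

Under do(Enzyme=-1), Enzyme's equation is replaced by Enzyme=-1 for every unit. Per-unit Toxicity: -11, -14, -8, 1, -2, -5. Mean = -6.5.

-6.5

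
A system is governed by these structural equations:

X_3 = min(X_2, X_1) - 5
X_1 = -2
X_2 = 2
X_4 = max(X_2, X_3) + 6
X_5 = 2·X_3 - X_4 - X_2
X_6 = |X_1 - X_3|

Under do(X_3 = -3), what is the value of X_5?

do(X_3=-3) replaces the equation X_3 = min(X_2, X_1) - 5 with the constant X_3 = -3.
X_4 = max(X_2, X_3) + 6  [with X_2=2, X_3=-3]  = 8
X_5 = 2·X_3 - X_4 - X_2  [with X_3=-3, X_4=8, X_2=2]  = -16

-16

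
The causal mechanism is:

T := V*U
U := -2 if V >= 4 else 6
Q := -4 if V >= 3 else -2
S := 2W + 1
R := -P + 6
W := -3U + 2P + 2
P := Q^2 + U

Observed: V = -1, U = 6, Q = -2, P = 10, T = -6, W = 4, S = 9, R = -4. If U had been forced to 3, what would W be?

7

Under do(U=3), the mechanism U := -2 if V >= 4 else 6 is discarded; U is fixed at 3.
Q = -4 if V >= 3 else -2  [with V=-1]  = -2
P = Q^2 + U  [with Q=-2, U=3]  = 7
W = -3U + 2P + 2  [with U=3, P=7]  = 7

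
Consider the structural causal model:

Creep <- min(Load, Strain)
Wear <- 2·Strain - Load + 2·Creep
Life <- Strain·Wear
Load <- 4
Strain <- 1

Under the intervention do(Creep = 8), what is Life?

do(Creep=8) replaces the equation Creep <- min(Load, Strain) with the constant Creep = 8.
Wear = 2·Strain - Load + 2·Creep  [with Strain=1, Load=4, Creep=8]  = 14
Life = Strain·Wear  [with Strain=1, Wear=14]  = 14

14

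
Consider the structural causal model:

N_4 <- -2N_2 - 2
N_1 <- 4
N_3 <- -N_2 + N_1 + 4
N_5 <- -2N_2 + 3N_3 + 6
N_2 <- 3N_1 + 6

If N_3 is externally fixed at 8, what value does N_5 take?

do(N_3=8) replaces the equation N_3 <- -N_2 + N_1 + 4 with the constant N_3 = 8.
N_2 = 3N_1 + 6  [with N_1=4]  = 18
N_5 = -2N_2 + 3N_3 + 6  [with N_2=18, N_3=8]  = -6

-6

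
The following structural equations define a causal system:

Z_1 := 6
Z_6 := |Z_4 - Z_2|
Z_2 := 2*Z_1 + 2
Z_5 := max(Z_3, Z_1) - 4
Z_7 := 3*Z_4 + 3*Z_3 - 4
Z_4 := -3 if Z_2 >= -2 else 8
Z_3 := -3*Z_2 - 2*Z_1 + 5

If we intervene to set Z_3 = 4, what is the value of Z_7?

-1

The intervention breaks the incoming arrows to Z_3: Z_3 := -3*Z_2 - 2*Z_1 + 5 no longer applies, and Z_3 = 4.
Z_2 = 2*Z_1 + 2  [with Z_1=6]  = 14
Z_4 = -3 if Z_2 >= -2 else 8  [with Z_2=14]  = -3
Z_7 = 3*Z_4 + 3*Z_3 - 4  [with Z_4=-3, Z_3=4]  = -1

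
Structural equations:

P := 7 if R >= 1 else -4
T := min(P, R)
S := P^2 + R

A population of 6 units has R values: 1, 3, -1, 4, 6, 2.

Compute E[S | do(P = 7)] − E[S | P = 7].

The intervention sets P=7 in all 6 units regardless of R. Recomputing S per unit gives 50, 52, 48, 53, 55, 51; average 51.5.
Conditioning on P=7 selects the 5 unit(s) with R ∈ {1, 3, 4, 6, 2}. Their S values: 50, 52, 53, 55, 51. Mean = 52.2.
Difference = 51.5 − 52.2 = -0.7.

-0.7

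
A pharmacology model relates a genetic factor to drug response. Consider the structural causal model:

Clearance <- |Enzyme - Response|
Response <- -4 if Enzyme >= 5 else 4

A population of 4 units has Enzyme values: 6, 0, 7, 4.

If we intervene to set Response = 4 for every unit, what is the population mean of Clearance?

2.25

Under do(Response=4), Response's equation is replaced by Response=4 for every unit. Per-unit Clearance: 2, 4, 3, 0. Mean = 2.25.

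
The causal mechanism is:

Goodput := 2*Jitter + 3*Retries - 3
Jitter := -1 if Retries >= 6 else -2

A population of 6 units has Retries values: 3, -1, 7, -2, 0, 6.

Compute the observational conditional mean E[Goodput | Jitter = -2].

-7

Conditioning on Jitter=-2 selects the 4 unit(s) with Retries ∈ {3, -1, -2, 0}. Their Goodput values: 2, -10, -13, -7. Mean = -7.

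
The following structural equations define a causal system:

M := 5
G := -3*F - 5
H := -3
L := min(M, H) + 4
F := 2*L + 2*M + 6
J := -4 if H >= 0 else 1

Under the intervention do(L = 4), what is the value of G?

-77

The intervention breaks the incoming arrows to L: L := min(M, H) + 4 no longer applies, and L = 4.
F = 2*L + 2*M + 6  [with L=4, M=5]  = 24
G = -3*F - 5  [with F=24]  = -77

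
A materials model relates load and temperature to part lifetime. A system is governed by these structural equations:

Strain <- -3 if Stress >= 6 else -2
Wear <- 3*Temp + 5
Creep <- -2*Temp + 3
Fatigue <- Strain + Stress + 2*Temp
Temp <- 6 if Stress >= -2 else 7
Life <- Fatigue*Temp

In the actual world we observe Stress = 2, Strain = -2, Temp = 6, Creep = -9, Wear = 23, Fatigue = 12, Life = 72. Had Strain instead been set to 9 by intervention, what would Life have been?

Under do(Strain=9), the mechanism Strain <- -3 if Stress >= 6 else -2 is discarded; Strain is fixed at 9.
Temp = 6 if Stress >= -2 else 7  [with Stress=2]  = 6
Fatigue = Strain + Stress + 2*Temp  [with Strain=9, Stress=2, Temp=6]  = 23
Life = Fatigue*Temp  [with Fatigue=23, Temp=6]  = 138

138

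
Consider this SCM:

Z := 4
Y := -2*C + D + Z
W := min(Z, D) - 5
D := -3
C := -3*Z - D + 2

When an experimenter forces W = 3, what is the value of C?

do(W=3) replaces the equation W := min(Z, D) - 5 with the constant W = 3.
C is not downstream of the intervention, so its value is determined by the original equations.
C = -3*Z - D + 2  [with Z=4, D=-3]  = -7

-7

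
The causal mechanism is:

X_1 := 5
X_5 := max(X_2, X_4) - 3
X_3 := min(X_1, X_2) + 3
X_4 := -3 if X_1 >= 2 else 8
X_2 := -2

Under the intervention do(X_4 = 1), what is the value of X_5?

-2

Intervening sets X_4 = 1 and removes its equation (X_4 := -3 if X_1 >= 2 else 8).
X_5 = max(X_2, X_4) - 3  [with X_2=-2, X_4=1]  = -2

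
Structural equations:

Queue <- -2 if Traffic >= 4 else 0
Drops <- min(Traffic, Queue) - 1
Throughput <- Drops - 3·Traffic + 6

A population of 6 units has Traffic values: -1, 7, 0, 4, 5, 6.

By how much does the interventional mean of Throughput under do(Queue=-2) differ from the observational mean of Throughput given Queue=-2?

6

Under do(Queue=-2), Queue's equation is replaced by Queue=-2 for every unit. Per-unit Throughput: 6, -18, 3, -9, -12, -15. Mean = -7.5.
Observing Queue=-2 restricts to units where Queue's equation naturally yields -2: Traffic ∈ {7, 4, 5, 6}. In that subpopulation Throughput = -18, -9, -12, -15, mean -13.5.
Difference = -7.5 − (-13.5) = 6.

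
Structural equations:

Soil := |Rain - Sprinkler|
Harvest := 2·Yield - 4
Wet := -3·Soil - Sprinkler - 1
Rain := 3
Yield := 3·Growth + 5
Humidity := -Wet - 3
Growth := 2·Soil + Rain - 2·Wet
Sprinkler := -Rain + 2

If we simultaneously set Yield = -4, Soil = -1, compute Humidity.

Setting Yield = -4, Soil = -1 by intervention discards those variables' equations.
Sprinkler = -Rain + 2  [with Rain=3]  = -1
Wet = -3·Soil - Sprinkler - 1  [with Soil=-1, Sprinkler=-1]  = 3
Humidity = -Wet - 3  [with Wet=3]  = -6

-6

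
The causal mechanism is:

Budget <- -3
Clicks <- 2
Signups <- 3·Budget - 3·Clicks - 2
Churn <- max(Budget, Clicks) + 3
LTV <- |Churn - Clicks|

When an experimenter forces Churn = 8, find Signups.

Under do(Churn=8), the mechanism Churn <- max(Budget, Clicks) + 3 is discarded; Churn is fixed at 8.
Since Signups is not a descendant of the intervened variable, it is unaffected.
Signups = 3·Budget - 3·Clicks - 2  [with Budget=-3, Clicks=2]  = -17

-17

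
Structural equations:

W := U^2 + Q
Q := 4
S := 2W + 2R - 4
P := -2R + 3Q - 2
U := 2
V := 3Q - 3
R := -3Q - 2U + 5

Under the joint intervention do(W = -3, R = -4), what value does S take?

Setting W = -3, R = -4 by intervention discards those variables' equations.
S = 2W + 2R - 4  [with W=-3, R=-4]  = -18

-18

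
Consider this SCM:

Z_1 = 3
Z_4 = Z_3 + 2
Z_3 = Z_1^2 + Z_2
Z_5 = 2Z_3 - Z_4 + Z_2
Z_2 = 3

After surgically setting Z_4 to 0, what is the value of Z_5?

27

Intervening sets Z_4 = 0 and removes its equation (Z_4 = Z_3 + 2).
Z_3 = Z_1^2 + Z_2  [with Z_1=3, Z_2=3]  = 12
Z_5 = 2Z_3 - Z_4 + Z_2  [with Z_3=12, Z_4=0, Z_2=3]  = 27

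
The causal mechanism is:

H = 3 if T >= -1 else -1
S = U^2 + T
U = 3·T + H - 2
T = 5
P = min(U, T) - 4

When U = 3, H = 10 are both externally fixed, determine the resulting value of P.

-1

Setting U = 3, H = 10 by intervention discards those variables' equations.
P = min(U, T) - 4  [with U=3, T=5]  = -1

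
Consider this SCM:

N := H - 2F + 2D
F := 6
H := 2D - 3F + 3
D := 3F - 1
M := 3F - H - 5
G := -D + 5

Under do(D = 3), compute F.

6

Under do(D=3), the mechanism D := 3F - 1 is discarded; D is fixed at 3.
F is not downstream of the intervention, so its value is determined by the original equations.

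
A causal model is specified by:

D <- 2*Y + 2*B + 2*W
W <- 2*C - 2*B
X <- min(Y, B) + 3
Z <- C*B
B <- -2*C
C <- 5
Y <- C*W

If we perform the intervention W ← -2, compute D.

-44

The intervention breaks the incoming arrows to W: W <- 2*C - 2*B no longer applies, and W = -2.
B = -2*C  [with C=5]  = -10
Y = C*W  [with C=5, W=-2]  = -10
D = 2*Y + 2*B + 2*W  [with Y=-10, B=-10, W=-2]  = -44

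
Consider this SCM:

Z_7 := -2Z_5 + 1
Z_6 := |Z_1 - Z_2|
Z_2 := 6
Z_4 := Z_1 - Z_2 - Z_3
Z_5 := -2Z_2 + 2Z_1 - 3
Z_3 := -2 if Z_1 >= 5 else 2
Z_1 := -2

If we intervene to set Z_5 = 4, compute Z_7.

-7

Under do(Z_5=4), the mechanism Z_5 := -2Z_2 + 2Z_1 - 3 is discarded; Z_5 is fixed at 4.
Z_7 = -2Z_5 + 1  [with Z_5=4]  = -7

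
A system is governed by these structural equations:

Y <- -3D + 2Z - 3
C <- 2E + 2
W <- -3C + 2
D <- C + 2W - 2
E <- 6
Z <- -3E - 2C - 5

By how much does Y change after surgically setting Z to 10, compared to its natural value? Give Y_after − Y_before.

122

The intervention breaks the incoming arrows to Z: Z <- -3E - 2C - 5 no longer applies, and Z = 10.
C = 2E + 2  [with E=6]  = 14
W = -3C + 2  [with C=14]  = -40
D = C + 2W - 2  [with C=14, W=-40]  = -68
Y = -3D + 2Z - 3  [with D=-68, Z=10]  = 221
Without intervention: C = 2E + 2  [with E=6]  = 14; Z = -3E - 2C - 5  [with E=6, C=14]  = -51; W = -3C + 2  [with C=14]  = -40; D = C + 2W - 2  [with C=14, W=-40]  = -68; Y = -3D + 2Z - 3  [with D=-68, Z=-51]  = 99.
Change = 221 − 99 = 122.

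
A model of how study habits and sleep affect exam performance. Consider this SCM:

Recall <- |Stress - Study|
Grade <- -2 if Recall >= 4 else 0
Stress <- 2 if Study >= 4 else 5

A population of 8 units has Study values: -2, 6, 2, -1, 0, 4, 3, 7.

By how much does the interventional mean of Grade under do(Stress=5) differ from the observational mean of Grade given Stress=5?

Under do(Stress=5), Stress's equation is replaced by Stress=5 for every unit. Per-unit Grade: -2, 0, 0, -2, -2, 0, 0, 0. Mean = -0.75.
Observing Stress=5 restricts to units where Stress's equation naturally yields 5: Study ∈ {-2, 2, -1, 0, 3}. In that subpopulation Grade = -2, 0, -2, -2, 0, mean -1.2.
Difference = -0.75 − (-1.2) = 0.45.

0.45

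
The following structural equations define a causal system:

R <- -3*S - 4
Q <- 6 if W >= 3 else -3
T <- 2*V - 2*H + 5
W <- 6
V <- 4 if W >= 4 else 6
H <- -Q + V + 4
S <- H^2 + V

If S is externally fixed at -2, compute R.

2

Under do(S=-2), the mechanism S <- H^2 + V is discarded; S is fixed at -2.
R = -3*S - 4  [with S=-2]  = 2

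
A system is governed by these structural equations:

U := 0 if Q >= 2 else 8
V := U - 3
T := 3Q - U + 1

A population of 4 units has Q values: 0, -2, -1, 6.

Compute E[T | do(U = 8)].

do(U=8) breaks U's dependence on Q. With U=8 fixed, T across the units is -7, -13, -10, 11, mean -4.75.

-4.75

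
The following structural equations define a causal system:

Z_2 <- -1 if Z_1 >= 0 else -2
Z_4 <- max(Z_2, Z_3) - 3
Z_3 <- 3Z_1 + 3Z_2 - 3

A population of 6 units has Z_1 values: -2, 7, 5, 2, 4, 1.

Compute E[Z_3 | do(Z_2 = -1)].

2.5

Every unit gets Z_2=-1 under the intervention. Z_3 values become -12, 15, 9, 0, 6, -3; E[Z_3|do(Z_2=-1)] = 2.5.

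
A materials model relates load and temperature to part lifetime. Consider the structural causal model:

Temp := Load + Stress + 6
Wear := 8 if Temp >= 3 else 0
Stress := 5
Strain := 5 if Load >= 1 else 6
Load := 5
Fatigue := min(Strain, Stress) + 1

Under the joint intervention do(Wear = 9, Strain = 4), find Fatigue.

5

The joint intervention fixes Wear = 9, Strain = 4, removing each variable's own equation.
Fatigue = min(Strain, Stress) + 1  [with Strain=4, Stress=5]  = 5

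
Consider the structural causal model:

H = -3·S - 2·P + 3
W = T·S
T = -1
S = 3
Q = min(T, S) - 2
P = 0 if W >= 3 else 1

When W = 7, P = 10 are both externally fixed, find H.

The joint intervention fixes W = 7, P = 10, removing each variable's own equation.
H = -3·S - 2·P + 3  [with S=3, P=10]  = -26

-26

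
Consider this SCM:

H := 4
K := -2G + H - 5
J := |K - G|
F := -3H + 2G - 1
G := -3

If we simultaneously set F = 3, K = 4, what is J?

7

Under do(F = 3, K = 4), each intervened variable's structural equation is replaced by its fixed value.
J = |K - G|  [with K=4, G=-3]  = 7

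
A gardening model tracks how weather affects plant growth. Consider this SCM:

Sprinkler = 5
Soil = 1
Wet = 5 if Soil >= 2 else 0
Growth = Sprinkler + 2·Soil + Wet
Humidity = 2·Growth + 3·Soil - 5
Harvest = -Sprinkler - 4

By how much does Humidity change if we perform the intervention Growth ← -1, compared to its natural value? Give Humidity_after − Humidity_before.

-16

Intervening sets Growth = -1 and removes its equation (Growth = Sprinkler + 2·Soil + Wet).
Humidity = 2·Growth + 3·Soil - 5  [with Growth=-1, Soil=1]  = -4
Without intervention: Wet = 5 if Soil >= 2 else 0  [with Soil=1]  = 0; Growth = Sprinkler + 2·Soil + Wet  [with Sprinkler=5, Soil=1, Wet=0]  = 7; Humidity = 2·Growth + 3·Soil - 5  [with Growth=7, Soil=1]  = 12.
Change = -4 − 12 = -16.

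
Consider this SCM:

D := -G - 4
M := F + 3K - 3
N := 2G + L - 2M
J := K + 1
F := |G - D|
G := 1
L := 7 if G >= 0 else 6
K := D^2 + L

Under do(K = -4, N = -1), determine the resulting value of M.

Under do(K = -4, N = -1), each intervened variable's structural equation is replaced by its fixed value.
D = -G - 4  [with G=1]  = -5
F = |G - D|  [with G=1, D=-5]  = 6
M = F + 3K - 3  [with F=6, K=-4]  = -9

-9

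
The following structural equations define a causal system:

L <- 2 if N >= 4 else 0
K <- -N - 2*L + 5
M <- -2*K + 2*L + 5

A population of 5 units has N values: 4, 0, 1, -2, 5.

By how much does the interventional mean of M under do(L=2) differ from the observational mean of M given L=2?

-5.8

The intervention sets L=2 in all 5 units regardless of N. Recomputing M per unit gives 15, 7, 9, 3, 17; average 10.2.
Observing L=2 restricts to units where L's equation naturally yields 2: N ∈ {4, 5}. In that subpopulation M = 15, 17, mean 16.
Difference = 10.2 − 16 = -5.8.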